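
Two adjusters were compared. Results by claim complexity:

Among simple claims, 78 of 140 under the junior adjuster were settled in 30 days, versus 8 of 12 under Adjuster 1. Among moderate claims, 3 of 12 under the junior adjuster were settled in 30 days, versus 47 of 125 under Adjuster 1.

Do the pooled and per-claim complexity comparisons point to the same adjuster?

No

Simple: the junior adjuster 78/140 = 55.7%, Adjuster 1 8/12 = 66.7% → Adjuster 1
Moderate: the junior adjuster 3/12 = 25.0%, Adjuster 1 47/125 = 37.6% → Adjuster 1
Overall: the junior adjuster 81/152 = 53.3%, Adjuster 1 55/137 = 40.1% → the junior adjuster
Adjuster 1 wins each claim group but the junior adjuster wins overall — the comparison reverses. Adjuster 1's claims skew toward moderate, which has a lower base rate.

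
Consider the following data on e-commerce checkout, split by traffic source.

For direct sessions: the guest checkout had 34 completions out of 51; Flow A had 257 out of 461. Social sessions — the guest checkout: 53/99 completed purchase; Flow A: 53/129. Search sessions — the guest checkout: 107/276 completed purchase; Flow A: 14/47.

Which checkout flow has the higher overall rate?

Flow A

Direct: the guest checkout 34/51 = 66.7%, Flow A 257/461 = 55.7% → the guest checkout
Social: the guest checkout 53/99 = 53.5%, Flow A 53/129 = 41.1% → the guest checkout
Search: the guest checkout 107/276 = 38.8%, Flow A 14/47 = 29.8% → the guest checkout
Overall: the guest checkout 194/426 = 45.5%, Flow A 324/637 = 50.9% → Flow A
(The guest checkout wins every traffic group but Flow A wins overall — the guest checkout's sessions skew toward the low-rate search group.)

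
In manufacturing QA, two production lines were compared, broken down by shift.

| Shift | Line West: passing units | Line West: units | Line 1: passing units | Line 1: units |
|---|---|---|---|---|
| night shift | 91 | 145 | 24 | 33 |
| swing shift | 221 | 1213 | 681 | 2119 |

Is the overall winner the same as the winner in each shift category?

Yes

Night shift: Line West 91/145 = 62.8%, Line 1 24/33 = 72.7% → Line 1
Swing shift: Line West 221/1213 = 18.2%, Line 1 681/2119 = 32.1% → Line 1
Overall: Line West 312/1358 = 23.0%, Line 1 705/2152 = 32.8% → Line 1
Line 1 wins overall and in every shift group — no reversal.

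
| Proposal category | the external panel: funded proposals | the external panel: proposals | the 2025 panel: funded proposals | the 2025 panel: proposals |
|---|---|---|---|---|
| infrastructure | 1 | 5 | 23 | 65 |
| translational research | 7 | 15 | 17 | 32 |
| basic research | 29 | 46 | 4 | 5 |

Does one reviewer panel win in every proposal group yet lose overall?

Infrastructure: the external panel 1/5 = 20.0%, the 2025 panel 23/65 = 35.4% → the 2025 panel
Translational research: the external panel 7/15 = 46.7%, the 2025 panel 17/32 = 53.1% → the 2025 panel
Basic research: the external panel 29/46 = 63.0%, the 2025 panel 4/5 = 80.0% → the 2025 panel
Overall: the external panel 37/66 = 56.1%, the 2025 panel 44/102 = 43.1% → the external panel
The 2025 panel wins each proposal group but the external panel wins overall — the comparison reverses. The 2025 panel's proposals skew toward infrastructure, which has a lower base rate.

Yes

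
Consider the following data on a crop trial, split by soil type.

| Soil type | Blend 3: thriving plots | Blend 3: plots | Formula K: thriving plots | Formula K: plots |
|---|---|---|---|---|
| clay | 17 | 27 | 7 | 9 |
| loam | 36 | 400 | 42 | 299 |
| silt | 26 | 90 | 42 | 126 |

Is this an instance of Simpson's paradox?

Clay: Blend 3 17/27 = 63.0%, Formula K 7/9 = 77.8% → Formula K
Loam: Blend 3 36/400 = 9.0%, Formula K 42/299 = 14.0% → Formula K
Silt: Blend 3 26/90 = 28.9%, Formula K 42/126 = 33.3% → Formula K
Overall: Blend 3 79/517 = 15.3%, Formula K 91/434 = 21.0% → Formula K
Formula K wins overall and in every soil group — no reversal.

No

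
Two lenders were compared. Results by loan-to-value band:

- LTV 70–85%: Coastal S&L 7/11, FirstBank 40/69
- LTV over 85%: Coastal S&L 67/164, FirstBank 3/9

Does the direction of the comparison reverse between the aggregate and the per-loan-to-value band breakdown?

LTV 70–85%: Coastal S&L 7/11 = 63.6%, FirstBank 40/69 = 58.0% → Coastal S&L
LTV over 85%: Coastal S&L 67/164 = 40.9%, FirstBank 3/9 = 33.3% → Coastal S&L
Overall: Coastal S&L 74/175 = 42.3%, FirstBank 43/78 = 55.1% → FirstBank
Coastal S&L wins each loan-to-value group but FirstBank wins overall — the comparison reverses. Coastal S&L's loans skew toward LTV over 85%, which has a lower base rate.

Yes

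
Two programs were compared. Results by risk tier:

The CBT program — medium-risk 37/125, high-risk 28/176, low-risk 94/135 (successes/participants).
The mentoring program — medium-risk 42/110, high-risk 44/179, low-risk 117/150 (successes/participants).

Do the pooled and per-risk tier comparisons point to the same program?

Yes

Medium-risk: the CBT program 37/125 = 29.6%, the mentoring program 42/110 = 38.2% → the mentoring program
High-risk: the CBT program 28/176 = 15.9%, the mentoring program 44/179 = 24.6% → the mentoring program
Low-risk: the CBT program 94/135 = 69.6%, the mentoring program 117/150 = 78.0% → the mentoring program
Overall: the CBT program 159/436 = 36.5%, the mentoring program 203/439 = 46.2% → the mentoring program
The mentoring program wins overall and in every risk group — no reversal.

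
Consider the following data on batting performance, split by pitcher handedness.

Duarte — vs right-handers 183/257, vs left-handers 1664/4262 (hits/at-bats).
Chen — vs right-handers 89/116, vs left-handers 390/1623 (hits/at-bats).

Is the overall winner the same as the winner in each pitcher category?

No

Vs right-handers: Duarte 183/257 = 71.2%, Chen 89/116 = 76.7% → Chen
Vs left-handers: Duarte 1664/4262 = 39.0%, Chen 390/1623 = 24.0% → Duarte
Overall: Duarte 1847/4519 = 40.9%, Chen 479/1739 = 27.5% → Duarte
Neither sweeps: Duarte wins 1 of 2 groups, Chen wins 1. Duarte wins overall but not every group — no Simpson reversal.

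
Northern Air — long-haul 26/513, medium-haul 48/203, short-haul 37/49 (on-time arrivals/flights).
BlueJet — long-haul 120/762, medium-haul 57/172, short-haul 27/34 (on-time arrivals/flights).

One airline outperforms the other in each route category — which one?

Long-haul: Northern Air 26/513 = 5.1%, BlueJet 120/762 = 15.7% → BlueJet
Medium-haul: Northern Air 48/203 = 23.6%, BlueJet 57/172 = 33.1% → BlueJet
Short-haul: Northern Air 37/49 = 75.5%, BlueJet 27/34 = 79.4% → BlueJet
BlueJet has the higher rate in all 3 groups.

BlueJet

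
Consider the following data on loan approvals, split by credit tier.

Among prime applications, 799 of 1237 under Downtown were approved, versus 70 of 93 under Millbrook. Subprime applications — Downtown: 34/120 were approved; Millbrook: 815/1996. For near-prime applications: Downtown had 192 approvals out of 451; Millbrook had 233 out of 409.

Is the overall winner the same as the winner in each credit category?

Prime: Downtown 799/1237 = 64.6%, Millbrook 70/93 = 75.3% → Millbrook
Subprime: Downtown 34/120 = 28.3%, Millbrook 815/1996 = 40.8% → Millbrook
Near-prime: Downtown 192/451 = 42.6%, Millbrook 233/409 = 57.0% → Millbrook
Overall: Downtown 1025/1808 = 56.7%, Millbrook 1118/2498 = 44.8% → Downtown
Millbrook wins each credit group but Downtown wins overall — the comparison reverses. Millbrook's applications skew toward subprime, which has a lower base rate.

No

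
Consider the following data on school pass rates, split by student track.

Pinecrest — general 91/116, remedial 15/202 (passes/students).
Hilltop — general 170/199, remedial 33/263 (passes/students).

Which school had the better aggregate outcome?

General: Pinecrest 91/116 = 78.4%, Hilltop 170/199 = 85.4% → Hilltop
Remedial: Pinecrest 15/202 = 7.4%, Hilltop 33/263 = 12.5% → Hilltop
Overall: Pinecrest 106/318 = 33.3%, Hilltop 203/462 = 43.9% → Hilltop

Hilltop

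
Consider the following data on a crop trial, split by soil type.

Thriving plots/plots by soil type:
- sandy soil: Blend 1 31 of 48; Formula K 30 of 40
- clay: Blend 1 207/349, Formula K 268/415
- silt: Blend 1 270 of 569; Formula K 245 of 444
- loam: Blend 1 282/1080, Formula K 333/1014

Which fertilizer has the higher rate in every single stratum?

Formula K

Sandy soil: Blend 1 31/48 = 64.6%, Formula K 30/40 = 75.0% → Formula K
Clay: Blend 1 207/349 = 59.3%, Formula K 268/415 = 64.6% → Formula K
Silt: Blend 1 270/569 = 47.5%, Formula K 245/444 = 55.2% → Formula K
Loam: Blend 1 282/1080 = 26.1%, Formula K 333/1014 = 32.8% → Formula K
Formula K has the higher rate in all 4 groups.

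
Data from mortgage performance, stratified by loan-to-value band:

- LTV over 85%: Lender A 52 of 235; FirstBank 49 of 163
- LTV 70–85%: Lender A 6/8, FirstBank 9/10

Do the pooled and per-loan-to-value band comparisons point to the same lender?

Yes

LTV over 85%: Lender A 52/235 = 22.1%, FirstBank 49/163 = 30.1% → FirstBank
LTV 70–85%: Lender A 6/8 = 75.0%, FirstBank 9/10 = 90.0% → FirstBank
Overall: Lender A 58/243 = 23.9%, FirstBank 58/173 = 33.5% → FirstBank
FirstBank wins overall and in every loan-to-value group — no reversal.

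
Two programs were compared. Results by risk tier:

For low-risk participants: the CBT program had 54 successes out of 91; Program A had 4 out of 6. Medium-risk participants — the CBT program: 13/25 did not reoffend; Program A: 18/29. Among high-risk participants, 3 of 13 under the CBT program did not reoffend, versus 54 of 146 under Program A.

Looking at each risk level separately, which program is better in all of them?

Low-risk: the CBT program 54/91 = 59.3%, Program A 4/6 = 66.7% → Program A
Medium-risk: the CBT program 13/25 = 52.0%, Program A 18/29 = 62.1% → Program A
High-risk: the CBT program 3/13 = 23.1%, Program A 54/146 = 37.0% → Program A
Program A has the higher rate in all 3 groups.

Program A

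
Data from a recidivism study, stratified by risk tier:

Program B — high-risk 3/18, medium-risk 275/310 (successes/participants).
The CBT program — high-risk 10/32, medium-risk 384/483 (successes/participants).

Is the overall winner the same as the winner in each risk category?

No

High-risk: Program B 3/18 = 16.7%, the CBT program 10/32 = 31.2% → the CBT program
Medium-risk: Program B 275/310 = 88.7%, the CBT program 384/483 = 79.5% → Program B
Overall: Program B 278/328 = 84.8%, the CBT program 394/515 = 76.5% → Program B
Neither sweeps: Program B wins 1 of 2 groups, the CBT program wins 1. Program B wins overall but not every group — no Simpson reversal.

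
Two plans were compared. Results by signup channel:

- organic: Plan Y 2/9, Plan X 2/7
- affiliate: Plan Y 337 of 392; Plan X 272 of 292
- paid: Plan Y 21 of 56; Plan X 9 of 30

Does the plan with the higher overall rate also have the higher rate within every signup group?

Organic: Plan Y 2/9 = 22.2%, Plan X 2/7 = 28.6% → Plan X
Affiliate: Plan Y 337/392 = 86.0%, Plan X 272/292 = 93.2% → Plan X
Paid: Plan Y 21/56 = 37.5%, Plan X 9/30 = 30.0% → Plan Y
Overall: Plan Y 360/457 = 78.8%, Plan X 283/329 = 86.0% → Plan X
Neither sweeps: Plan Y wins 1 of 3 groups, Plan X wins 2. Plan X wins overall but not every group — no Simpson reversal.

No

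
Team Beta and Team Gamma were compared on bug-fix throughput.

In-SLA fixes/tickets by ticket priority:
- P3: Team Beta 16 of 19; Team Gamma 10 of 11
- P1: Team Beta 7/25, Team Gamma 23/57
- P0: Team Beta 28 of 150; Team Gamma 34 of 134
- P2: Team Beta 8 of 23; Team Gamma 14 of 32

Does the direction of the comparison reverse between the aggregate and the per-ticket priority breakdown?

No

P3: Team Beta 16/19 = 84.2%, Team Gamma 10/11 = 90.9% → Team Gamma
P1: Team Beta 7/25 = 28.0%, Team Gamma 23/57 = 40.4% → Team Gamma
P0: Team Beta 28/150 = 18.7%, Team Gamma 34/134 = 25.4% → Team Gamma
P2: Team Beta 8/23 = 34.8%, Team Gamma 14/32 = 43.8% → Team Gamma
Overall: Team Beta 59/217 = 27.2%, Team Gamma 81/234 = 34.6% → Team Gamma
Team Gamma wins overall and in every ticket group — no reversal.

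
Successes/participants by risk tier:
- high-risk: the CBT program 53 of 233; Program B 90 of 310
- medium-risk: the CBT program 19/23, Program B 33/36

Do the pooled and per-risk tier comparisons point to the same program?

Yes

High-risk: the CBT program 53/233 = 22.7%, Program B 90/310 = 29.0% → Program B
Medium-risk: the CBT program 19/23 = 82.6%, Program B 33/36 = 91.7% → Program B
Overall: the CBT program 72/256 = 28.1%, Program B 123/346 = 35.5% → Program B
Program B wins overall and in every risk group — no reversal.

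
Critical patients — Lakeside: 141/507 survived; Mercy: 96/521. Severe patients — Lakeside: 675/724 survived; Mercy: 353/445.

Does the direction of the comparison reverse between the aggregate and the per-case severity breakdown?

No

Critical: Lakeside 141/507 = 27.8%, Mercy 96/521 = 18.4% → Lakeside
Severe: Lakeside 675/724 = 93.2%, Mercy 353/445 = 79.3% → Lakeside
Overall: Lakeside 816/1231 = 66.3%, Mercy 449/966 = 46.5% → Lakeside
Lakeside wins overall and in every case group — no reversal.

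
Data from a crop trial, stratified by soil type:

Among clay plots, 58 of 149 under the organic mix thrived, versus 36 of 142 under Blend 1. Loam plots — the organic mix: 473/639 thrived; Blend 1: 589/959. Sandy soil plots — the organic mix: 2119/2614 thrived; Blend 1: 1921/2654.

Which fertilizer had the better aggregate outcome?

the organic mix

Clay: the organic mix 58/149 = 38.9%, Blend 1 36/142 = 25.4% → the organic mix
Loam: the organic mix 473/639 = 74.0%, Blend 1 589/959 = 61.4% → the organic mix
Sandy soil: the organic mix 2119/2614 = 81.1%, Blend 1 1921/2654 = 72.4% → the organic mix
Overall: the organic mix 2650/3402 = 77.9%, Blend 1 2546/3755 = 67.8% → the organic mix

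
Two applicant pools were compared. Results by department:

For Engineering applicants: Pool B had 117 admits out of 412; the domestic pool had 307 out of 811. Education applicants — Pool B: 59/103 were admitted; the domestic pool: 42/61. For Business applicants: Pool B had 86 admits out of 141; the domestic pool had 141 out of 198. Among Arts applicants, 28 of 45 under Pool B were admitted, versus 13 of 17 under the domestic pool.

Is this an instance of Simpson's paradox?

Engineering: Pool B 117/412 = 28.4%, the domestic pool 307/811 = 37.9% → the domestic pool
Education: Pool B 59/103 = 57.3%, the domestic pool 42/61 = 68.9% → the domestic pool
Business: Pool B 86/141 = 61.0%, the domestic pool 141/198 = 71.2% → the domestic pool
Arts: Pool B 28/45 = 62.2%, the domestic pool 13/17 = 76.5% → the domestic pool
Overall: Pool B 290/701 = 41.4%, the domestic pool 503/1087 = 46.3% → the domestic pool
The domestic pool wins overall and in every department group — no reversal.

No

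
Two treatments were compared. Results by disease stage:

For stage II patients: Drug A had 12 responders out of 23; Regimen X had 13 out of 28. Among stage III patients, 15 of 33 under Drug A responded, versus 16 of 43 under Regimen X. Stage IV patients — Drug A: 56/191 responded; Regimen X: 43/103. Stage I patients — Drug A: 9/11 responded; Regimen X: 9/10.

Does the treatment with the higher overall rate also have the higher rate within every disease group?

No

Stage II: Drug A 12/23 = 52.2%, Regimen X 13/28 = 46.4% → Drug A
Stage III: Drug A 15/33 = 45.5%, Regimen X 16/43 = 37.2% → Drug A
Stage IV: Drug A 56/191 = 29.3%, Regimen X 43/103 = 41.7% → Regimen X
Stage I: Drug A 9/11 = 81.8%, Regimen X 9/10 = 90.0% → Regimen X
Overall: Drug A 92/258 = 35.7%, Regimen X 81/184 = 44.0% → Regimen X
Neither sweeps: Drug A wins 2 of 4 groups, Regimen X wins 2. Regimen X wins overall but not every group — no Simpson reversal.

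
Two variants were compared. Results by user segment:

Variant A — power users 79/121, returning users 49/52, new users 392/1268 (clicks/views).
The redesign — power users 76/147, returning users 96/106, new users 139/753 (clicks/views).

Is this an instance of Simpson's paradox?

Power users: Variant A 79/121 = 65.3%, the redesign 76/147 = 51.7% → Variant A
Returning users: Variant A 49/52 = 94.2%, the redesign 96/106 = 90.6% → Variant A
New users: Variant A 392/1268 = 30.9%, the redesign 139/753 = 18.5% → Variant A
Overall: Variant A 520/1441 = 36.1%, the redesign 311/1006 = 30.9% → Variant A
Variant A wins overall and in every user group — no reversal.

No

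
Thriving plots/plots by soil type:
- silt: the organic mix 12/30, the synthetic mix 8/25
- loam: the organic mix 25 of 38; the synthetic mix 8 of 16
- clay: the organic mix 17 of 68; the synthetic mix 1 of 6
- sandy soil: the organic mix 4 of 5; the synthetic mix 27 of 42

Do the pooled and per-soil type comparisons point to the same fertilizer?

No

Silt: the organic mix 12/30 = 40.0%, the synthetic mix 8/25 = 32.0% → the organic mix
Loam: the organic mix 25/38 = 65.8%, the synthetic mix 8/16 = 50.0% → the organic mix
Clay: the organic mix 17/68 = 25.0%, the synthetic mix 1/6 = 16.7% → the organic mix
Sandy soil: the organic mix 4/5 = 80.0%, the synthetic mix 27/42 = 64.3% → the organic mix
Overall: the organic mix 58/141 = 41.1%, the synthetic mix 44/89 = 49.4% → the synthetic mix
The organic mix wins each soil group but the synthetic mix wins overall — the comparison reverses. The organic mix's plots skew toward clay, which has a lower base rate.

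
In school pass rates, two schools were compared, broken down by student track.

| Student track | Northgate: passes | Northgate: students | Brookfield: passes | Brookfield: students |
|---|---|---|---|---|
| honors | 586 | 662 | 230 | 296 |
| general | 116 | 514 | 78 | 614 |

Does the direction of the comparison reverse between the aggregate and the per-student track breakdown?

Honors: Northgate 586/662 = 88.5%, Brookfield 230/296 = 77.7% → Northgate
General: Northgate 116/514 = 22.6%, Brookfield 78/614 = 12.7% → Northgate
Overall: Northgate 702/1176 = 59.7%, Brookfield 308/910 = 33.8% → Northgate
Northgate wins overall and in every student group — no reversal.

No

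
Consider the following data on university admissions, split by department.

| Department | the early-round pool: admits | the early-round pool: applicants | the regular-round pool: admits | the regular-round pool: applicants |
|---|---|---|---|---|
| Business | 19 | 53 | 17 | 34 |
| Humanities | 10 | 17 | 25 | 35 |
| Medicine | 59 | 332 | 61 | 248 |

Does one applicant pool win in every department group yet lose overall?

Business: the early-round pool 19/53 = 35.8%, the regular-round pool 17/34 = 50.0% → the regular-round pool
Humanities: the early-round pool 10/17 = 58.8%, the regular-round pool 25/35 = 71.4% → the regular-round pool
Medicine: the early-round pool 59/332 = 17.8%, the regular-round pool 61/248 = 24.6% → the regular-round pool
Overall: the early-round pool 88/402 = 21.9%, the regular-round pool 103/317 = 32.5% → the regular-round pool
The regular-round pool wins overall and in every department group — no reversal.

No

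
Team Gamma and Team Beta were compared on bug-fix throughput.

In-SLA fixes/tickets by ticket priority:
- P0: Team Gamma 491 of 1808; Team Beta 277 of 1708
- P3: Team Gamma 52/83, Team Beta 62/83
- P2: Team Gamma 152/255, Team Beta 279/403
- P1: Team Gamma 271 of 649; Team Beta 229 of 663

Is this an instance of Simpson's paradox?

No

P0: Team Gamma 491/1808 = 27.2%, Team Beta 277/1708 = 16.2% → Team Gamma
P3: Team Gamma 52/83 = 62.7%, Team Beta 62/83 = 74.7% → Team Beta
P2: Team Gamma 152/255 = 59.6%, Team Beta 279/403 = 69.2% → Team Beta
P1: Team Gamma 271/649 = 41.8%, Team Beta 229/663 = 34.5% → Team Gamma
Overall: Team Gamma 966/2795 = 34.6%, Team Beta 847/2857 = 29.6% → Team Gamma
Neither sweeps: Team Gamma wins 2 of 4 groups, Team Beta wins 2. Team Gamma wins overall but not every group — no Simpson reversal.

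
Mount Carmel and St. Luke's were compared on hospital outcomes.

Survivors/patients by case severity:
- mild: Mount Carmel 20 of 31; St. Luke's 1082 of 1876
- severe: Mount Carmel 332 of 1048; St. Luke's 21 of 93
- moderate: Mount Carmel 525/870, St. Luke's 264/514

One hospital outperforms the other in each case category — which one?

Mount Carmel

Mild: Mount Carmel 20/31 = 64.5%, St. Luke's 1082/1876 = 57.7% → Mount Carmel
Severe: Mount Carmel 332/1048 = 31.7%, St. Luke's 21/93 = 22.6% → Mount Carmel
Moderate: Mount Carmel 525/870 = 60.3%, St. Luke's 264/514 = 51.4% → Mount Carmel
Mount Carmel has the higher rate in all 3 groups.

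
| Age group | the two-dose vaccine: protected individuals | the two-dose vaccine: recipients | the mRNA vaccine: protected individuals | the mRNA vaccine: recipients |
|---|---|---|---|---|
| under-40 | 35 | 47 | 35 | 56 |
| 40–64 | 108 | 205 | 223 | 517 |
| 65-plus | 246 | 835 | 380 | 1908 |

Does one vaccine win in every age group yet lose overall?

Under-40: the two-dose vaccine 35/47 = 74.5%, the mRNA vaccine 35/56 = 62.5% → the two-dose vaccine
40–64: the two-dose vaccine 108/205 = 52.7%, the mRNA vaccine 223/517 = 43.1% → the two-dose vaccine
65-plus: the two-dose vaccine 246/835 = 29.5%, the mRNA vaccine 380/1908 = 19.9% → the two-dose vaccine
Overall: the two-dose vaccine 389/1087 = 35.8%, the mRNA vaccine 638/2481 = 25.7% → the two-dose vaccine
The two-dose vaccine wins overall and in every age group — no reversal.

No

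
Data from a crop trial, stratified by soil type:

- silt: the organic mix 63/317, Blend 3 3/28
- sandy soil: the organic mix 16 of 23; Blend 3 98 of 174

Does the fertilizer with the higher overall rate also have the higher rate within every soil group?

No

Silt: the organic mix 63/317 = 19.9%, Blend 3 3/28 = 10.7% → the organic mix
Sandy soil: the organic mix 16/23 = 69.6%, Blend 3 98/174 = 56.3% → the organic mix
Overall: the organic mix 79/340 = 23.2%, Blend 3 101/202 = 50.0% → Blend 3
The organic mix wins each soil group but Blend 3 wins overall — the comparison reverses. The organic mix's plots skew toward silt, which has a lower base rate.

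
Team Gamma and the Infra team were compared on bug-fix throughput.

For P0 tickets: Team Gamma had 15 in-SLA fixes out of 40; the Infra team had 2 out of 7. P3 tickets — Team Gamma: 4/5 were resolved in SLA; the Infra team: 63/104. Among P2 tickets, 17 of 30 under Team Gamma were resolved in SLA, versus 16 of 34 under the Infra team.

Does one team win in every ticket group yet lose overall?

P0: Team Gamma 15/40 = 37.5%, the Infra team 2/7 = 28.6% → Team Gamma
P3: Team Gamma 4/5 = 80.0%, the Infra team 63/104 = 60.6% → Team Gamma
P2: Team Gamma 17/30 = 56.7%, the Infra team 16/34 = 47.1% → Team Gamma
Overall: Team Gamma 36/75 = 48.0%, the Infra team 81/145 = 55.9% → the Infra team
Team Gamma wins each ticket group but the Infra team wins overall — the comparison reverses. Team Gamma's tickets skew toward P0, which has a lower base rate.

Yes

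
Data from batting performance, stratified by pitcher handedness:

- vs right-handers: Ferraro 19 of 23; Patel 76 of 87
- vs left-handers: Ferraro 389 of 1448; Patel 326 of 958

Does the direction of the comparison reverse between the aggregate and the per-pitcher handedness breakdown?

No

Vs right-handers: Ferraro 19/23 = 82.6%, Patel 76/87 = 87.4% → Patel
Vs left-handers: Ferraro 389/1448 = 26.9%, Patel 326/958 = 34.0% → Patel
Overall: Ferraro 408/1471 = 27.7%, Patel 402/1045 = 38.5% → Patel
Patel wins overall and in every pitcher group — no reversal.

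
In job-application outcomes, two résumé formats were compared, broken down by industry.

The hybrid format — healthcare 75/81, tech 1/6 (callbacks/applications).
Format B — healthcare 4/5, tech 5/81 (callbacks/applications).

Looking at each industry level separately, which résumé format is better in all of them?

Healthcare: the hybrid format 75/81 = 92.6%, Format B 4/5 = 80.0% → the hybrid format
Tech: the hybrid format 1/6 = 16.7%, Format B 5/81 = 6.2% → the hybrid format
The hybrid format has the higher rate in both groups.

the hybrid format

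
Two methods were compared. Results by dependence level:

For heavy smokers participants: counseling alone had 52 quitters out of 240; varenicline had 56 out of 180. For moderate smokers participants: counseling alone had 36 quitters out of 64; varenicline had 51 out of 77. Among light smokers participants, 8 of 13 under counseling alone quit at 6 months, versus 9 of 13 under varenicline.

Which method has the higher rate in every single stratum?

varenicline

Heavy smokers: counseling alone 52/240 = 21.7%, varenicline 56/180 = 31.1% → varenicline
Moderate smokers: counseling alone 36/64 = 56.2%, varenicline 51/77 = 66.2% → varenicline
Light smokers: counseling alone 8/13 = 61.5%, varenicline 9/13 = 69.2% → varenicline
Varenicline has the higher rate in all 3 groups.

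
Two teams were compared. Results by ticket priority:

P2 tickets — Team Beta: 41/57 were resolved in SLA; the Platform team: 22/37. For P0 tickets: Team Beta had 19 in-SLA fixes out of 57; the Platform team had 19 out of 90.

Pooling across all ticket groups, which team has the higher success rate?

P2: Team Beta 41/57 = 71.9%, the Platform team 22/37 = 59.5% → Team Beta
P0: Team Beta 19/57 = 33.3%, the Platform team 19/90 = 21.1% → Team Beta
Overall: Team Beta 60/114 = 52.6%, the Platform team 41/127 = 32.3% → Team Beta

Team Beta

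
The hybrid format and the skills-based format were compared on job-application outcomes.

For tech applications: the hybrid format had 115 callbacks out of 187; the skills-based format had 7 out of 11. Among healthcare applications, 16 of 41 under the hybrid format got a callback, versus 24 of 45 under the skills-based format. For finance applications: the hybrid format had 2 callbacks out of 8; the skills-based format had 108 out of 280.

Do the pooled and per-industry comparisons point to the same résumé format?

Tech: the hybrid format 115/187 = 61.5%, the skills-based format 7/11 = 63.6% → the skills-based format
Healthcare: the hybrid format 16/41 = 39.0%, the skills-based format 24/45 = 53.3% → the skills-based format
Finance: the hybrid format 2/8 = 25.0%, the skills-based format 108/280 = 38.6% → the skills-based format
Overall: the hybrid format 133/236 = 56.4%, the skills-based format 139/336 = 41.4% → the hybrid format
The skills-based format wins each industry group but the hybrid format wins overall — the comparison reverses. The skills-based format's applications skew toward finance, which has a lower base rate.

No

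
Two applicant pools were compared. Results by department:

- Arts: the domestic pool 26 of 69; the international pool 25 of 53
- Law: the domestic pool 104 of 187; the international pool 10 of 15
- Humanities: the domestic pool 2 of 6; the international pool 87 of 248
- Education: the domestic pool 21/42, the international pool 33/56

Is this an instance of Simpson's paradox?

Yes

Arts: the domestic pool 26/69 = 37.7%, the international pool 25/53 = 47.2% → the international pool
Law: the domestic pool 104/187 = 55.6%, the international pool 10/15 = 66.7% → the international pool
Humanities: the domestic pool 2/6 = 33.3%, the international pool 87/248 = 35.1% → the international pool
Education: the domestic pool 21/42 = 50.0%, the international pool 33/56 = 58.9% → the international pool
Overall: the domestic pool 153/304 = 50.3%, the international pool 155/372 = 41.7% → the domestic pool
The international pool wins each department group but the domestic pool wins overall — the comparison reverses. The international pool's applicants skew toward Humanities, which has a lower base rate.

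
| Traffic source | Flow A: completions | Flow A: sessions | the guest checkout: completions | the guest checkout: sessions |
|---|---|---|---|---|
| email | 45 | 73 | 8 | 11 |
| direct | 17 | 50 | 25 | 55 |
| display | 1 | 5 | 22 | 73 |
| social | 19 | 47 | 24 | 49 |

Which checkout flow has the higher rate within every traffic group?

Email: Flow A 45/73 = 61.6%, the guest checkout 8/11 = 72.7% → the guest checkout
Direct: Flow A 17/50 = 34.0%, the guest checkout 25/55 = 45.5% → the guest checkout
Display: Flow A 1/5 = 20.0%, the guest checkout 22/73 = 30.1% → the guest checkout
Social: Flow A 19/47 = 40.4%, the guest checkout 24/49 = 49.0% → the guest checkout
The guest checkout has the higher rate in all 4 groups.

the guest checkout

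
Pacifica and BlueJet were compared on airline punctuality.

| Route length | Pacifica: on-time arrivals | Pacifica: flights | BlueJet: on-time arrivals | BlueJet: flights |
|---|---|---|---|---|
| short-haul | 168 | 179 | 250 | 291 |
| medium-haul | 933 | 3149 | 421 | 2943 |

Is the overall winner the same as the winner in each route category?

Yes

Short-haul: Pacifica 168/179 = 93.9%, BlueJet 250/291 = 85.9% → Pacifica
Medium-haul: Pacifica 933/3149 = 29.6%, BlueJet 421/2943 = 14.3% → Pacifica
Overall: Pacifica 1101/3328 = 33.1%, BlueJet 671/3234 = 20.7% → Pacifica
Pacifica wins overall and in every route group — no reversal.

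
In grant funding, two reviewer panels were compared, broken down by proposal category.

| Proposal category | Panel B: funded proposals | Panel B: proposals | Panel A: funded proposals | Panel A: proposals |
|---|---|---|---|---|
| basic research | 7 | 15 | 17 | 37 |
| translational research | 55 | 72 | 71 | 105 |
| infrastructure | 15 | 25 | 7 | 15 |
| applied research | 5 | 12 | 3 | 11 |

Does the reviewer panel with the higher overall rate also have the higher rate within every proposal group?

Basic research: Panel B 7/15 = 46.7%, Panel A 17/37 = 45.9% → Panel B
Translational research: Panel B 55/72 = 76.4%, Panel A 71/105 = 67.6% → Panel B
Infrastructure: Panel B 15/25 = 60.0%, Panel A 7/15 = 46.7% → Panel B
Applied research: Panel B 5/12 = 41.7%, Panel A 3/11 = 27.3% → Panel B
Overall: Panel B 82/124 = 66.1%, Panel A 98/168 = 58.3% → Panel B
Panel B wins overall and in every proposal group — no reversal.

Yes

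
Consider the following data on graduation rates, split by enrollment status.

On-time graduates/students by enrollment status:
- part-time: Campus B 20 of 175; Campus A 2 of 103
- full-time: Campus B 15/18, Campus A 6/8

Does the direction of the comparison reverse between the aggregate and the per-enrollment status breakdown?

No

Part-time: Campus B 20/175 = 11.4%, Campus A 2/103 = 1.9% → Campus B
Full-time: Campus B 15/18 = 83.3%, Campus A 6/8 = 75.0% → Campus B
Overall: Campus B 35/193 = 18.1%, Campus A 8/111 = 7.2% → Campus B
Campus B wins overall and in every enrollment group — no reversal.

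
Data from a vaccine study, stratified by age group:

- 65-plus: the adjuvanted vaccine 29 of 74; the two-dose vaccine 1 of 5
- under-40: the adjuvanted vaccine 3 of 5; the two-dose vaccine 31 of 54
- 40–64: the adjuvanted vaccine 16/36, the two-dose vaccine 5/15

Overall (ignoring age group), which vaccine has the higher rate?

65-plus: the adjuvanted vaccine 29/74 = 39.2%, the two-dose vaccine 1/5 = 20.0% → the adjuvanted vaccine
Under-40: the adjuvanted vaccine 3/5 = 60.0%, the two-dose vaccine 31/54 = 57.4% → the adjuvanted vaccine
40–64: the adjuvanted vaccine 16/36 = 44.4%, the two-dose vaccine 5/15 = 33.3% → the adjuvanted vaccine
Overall: the adjuvanted vaccine 48/115 = 41.7%, the two-dose vaccine 37/74 = 50.0% → the two-dose vaccine
(The adjuvanted vaccine wins every age group but the two-dose vaccine wins overall — the adjuvanted vaccine's recipients skew toward the low-rate 65-plus group.)

the two-dose vaccine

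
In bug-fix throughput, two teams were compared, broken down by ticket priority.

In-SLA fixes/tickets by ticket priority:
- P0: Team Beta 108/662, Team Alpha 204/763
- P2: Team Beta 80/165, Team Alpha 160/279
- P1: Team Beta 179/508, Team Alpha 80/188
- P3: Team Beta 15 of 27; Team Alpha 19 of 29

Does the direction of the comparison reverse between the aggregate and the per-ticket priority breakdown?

No

P0: Team Beta 108/662 = 16.3%, Team Alpha 204/763 = 26.7% → Team Alpha
P2: Team Beta 80/165 = 48.5%, Team Alpha 160/279 = 57.3% → Team Alpha
P1: Team Beta 179/508 = 35.2%, Team Alpha 80/188 = 42.6% → Team Alpha
P3: Team Beta 15/27 = 55.6%, Team Alpha 19/29 = 65.5% → Team Alpha
Overall: Team Beta 382/1362 = 28.0%, Team Alpha 463/1259 = 36.8% → Team Alpha
Team Alpha wins overall and in every ticket group — no reversal.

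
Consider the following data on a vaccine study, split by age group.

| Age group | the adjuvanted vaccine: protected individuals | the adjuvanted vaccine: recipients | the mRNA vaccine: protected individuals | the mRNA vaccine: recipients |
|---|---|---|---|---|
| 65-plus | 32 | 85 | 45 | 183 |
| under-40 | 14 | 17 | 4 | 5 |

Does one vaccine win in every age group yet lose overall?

65-plus: the adjuvanted vaccine 32/85 = 37.6%, the mRNA vaccine 45/183 = 24.6% → the adjuvanted vaccine
Under-40: the adjuvanted vaccine 14/17 = 82.4%, the mRNA vaccine 4/5 = 80.0% → the adjuvanted vaccine
Overall: the adjuvanted vaccine 46/102 = 45.1%, the mRNA vaccine 49/188 = 26.1% → the adjuvanted vaccine
The adjuvanted vaccine wins overall and in every age group — no reversal.

No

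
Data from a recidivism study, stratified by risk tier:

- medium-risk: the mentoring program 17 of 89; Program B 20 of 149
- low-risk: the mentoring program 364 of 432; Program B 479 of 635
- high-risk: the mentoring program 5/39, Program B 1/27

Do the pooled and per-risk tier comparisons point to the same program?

Yes

Medium-risk: the mentoring program 17/89 = 19.1%, Program B 20/149 = 13.4% → the mentoring program
Low-risk: the mentoring program 364/432 = 84.3%, Program B 479/635 = 75.4% → the mentoring program
High-risk: the mentoring program 5/39 = 12.8%, Program B 1/27 = 3.7% → the mentoring program
Overall: the mentoring program 386/560 = 68.9%, Program B 500/811 = 61.7% → the mentoring program
The mentoring program wins overall and in every risk group — no reversal.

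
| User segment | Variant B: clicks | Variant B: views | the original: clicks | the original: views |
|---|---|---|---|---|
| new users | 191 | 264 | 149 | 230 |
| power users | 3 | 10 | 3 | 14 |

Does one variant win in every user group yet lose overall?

No

New users: Variant B 191/264 = 72.3%, the original 149/230 = 64.8% → Variant B
Power users: Variant B 3/10 = 30.0%, the original 3/14 = 21.4% → Variant B
Overall: Variant B 194/274 = 70.8%, the original 152/244 = 62.3% → Variant B
Variant B wins overall and in every user group — no reversal.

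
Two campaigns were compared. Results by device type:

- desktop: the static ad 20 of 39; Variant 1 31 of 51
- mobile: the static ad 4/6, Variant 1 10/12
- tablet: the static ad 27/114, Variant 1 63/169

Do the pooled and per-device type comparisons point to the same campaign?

Yes

Desktop: the static ad 20/39 = 51.3%, Variant 1 31/51 = 60.8% → Variant 1
Mobile: the static ad 4/6 = 66.7%, Variant 1 10/12 = 83.3% → Variant 1
Tablet: the static ad 27/114 = 23.7%, Variant 1 63/169 = 37.3% → Variant 1
Overall: the static ad 51/159 = 32.1%, Variant 1 104/232 = 44.8% → Variant 1
Variant 1 wins overall and in every device group — no reversal.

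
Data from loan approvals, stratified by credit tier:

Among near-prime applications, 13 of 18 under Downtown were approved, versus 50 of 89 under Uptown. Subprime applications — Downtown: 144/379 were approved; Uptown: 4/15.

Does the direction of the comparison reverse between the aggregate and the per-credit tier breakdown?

Yes

Near-prime: Downtown 13/18 = 72.2%, Uptown 50/89 = 56.2% → Downtown
Subprime: Downtown 144/379 = 38.0%, Uptown 4/15 = 26.7% → Downtown
Overall: Downtown 157/397 = 39.5%, Uptown 54/104 = 51.9% → Uptown
Downtown wins each credit group but Uptown wins overall — the comparison reverses. Downtown's applications skew toward subprime, which has a lower base rate.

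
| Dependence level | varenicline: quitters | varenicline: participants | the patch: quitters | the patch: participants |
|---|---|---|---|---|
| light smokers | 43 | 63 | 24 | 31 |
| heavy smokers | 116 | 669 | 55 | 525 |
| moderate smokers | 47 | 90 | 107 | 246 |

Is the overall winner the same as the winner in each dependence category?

No

Light smokers: varenicline 43/63 = 68.3%, the patch 24/31 = 77.4% → the patch
Heavy smokers: varenicline 116/669 = 17.3%, the patch 55/525 = 10.5% → varenicline
Moderate smokers: varenicline 47/90 = 52.2%, the patch 107/246 = 43.5% → varenicline
Overall: varenicline 206/822 = 25.1%, the patch 186/802 = 23.2% → varenicline
Neither sweeps: varenicline wins 2 of 3 groups, the patch wins 1. Varenicline wins overall but not every group — no Simpson reversal.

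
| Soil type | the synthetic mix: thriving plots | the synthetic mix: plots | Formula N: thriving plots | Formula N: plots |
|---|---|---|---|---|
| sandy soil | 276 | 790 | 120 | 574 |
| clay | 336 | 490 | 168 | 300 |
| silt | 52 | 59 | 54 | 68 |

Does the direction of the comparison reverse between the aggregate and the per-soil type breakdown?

No

Sandy soil: the synthetic mix 276/790 = 34.9%, Formula N 120/574 = 20.9% → the synthetic mix
Clay: the synthetic mix 336/490 = 68.6%, Formula N 168/300 = 56.0% → the synthetic mix
Silt: the synthetic mix 52/59 = 88.1%, Formula N 54/68 = 79.4% → the synthetic mix
Overall: the synthetic mix 664/1339 = 49.6%, Formula N 342/942 = 36.3% → the synthetic mix
The synthetic mix wins overall and in every soil group — no reversal.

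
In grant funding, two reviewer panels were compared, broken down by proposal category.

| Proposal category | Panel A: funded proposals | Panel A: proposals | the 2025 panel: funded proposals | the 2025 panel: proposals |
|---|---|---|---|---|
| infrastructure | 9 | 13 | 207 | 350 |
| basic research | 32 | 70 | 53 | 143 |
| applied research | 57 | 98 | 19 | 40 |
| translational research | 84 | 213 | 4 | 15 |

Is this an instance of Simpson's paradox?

Infrastructure: Panel A 9/13 = 69.2%, the 2025 panel 207/350 = 59.1% → Panel A
Basic research: Panel A 32/70 = 45.7%, the 2025 panel 53/143 = 37.1% → Panel A
Applied research: Panel A 57/98 = 58.2%, the 2025 panel 19/40 = 47.5% → Panel A
Translational research: Panel A 84/213 = 39.4%, the 2025 panel 4/15 = 26.7% → Panel A
Overall: Panel A 182/394 = 46.2%, the 2025 panel 283/548 = 51.6% → the 2025 panel
Panel A wins each proposal group but the 2025 panel wins overall — the comparison reverses. Panel A's proposals skew toward translational research, which has a lower base rate.

Yes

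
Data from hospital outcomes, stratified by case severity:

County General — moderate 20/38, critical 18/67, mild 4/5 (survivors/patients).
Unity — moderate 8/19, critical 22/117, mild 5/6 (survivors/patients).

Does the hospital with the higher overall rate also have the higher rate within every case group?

No

Moderate: County General 20/38 = 52.6%, Unity 8/19 = 42.1% → County General
Critical: County General 18/67 = 26.9%, Unity 22/117 = 18.8% → County General
Mild: County General 4/5 = 80.0%, Unity 5/6 = 83.3% → Unity
Overall: County General 42/110 = 38.2%, Unity 35/142 = 24.6% → County General
Neither sweeps: County General wins 2 of 3 groups, Unity wins 1. County General wins overall but not every group — no Simpson reversal.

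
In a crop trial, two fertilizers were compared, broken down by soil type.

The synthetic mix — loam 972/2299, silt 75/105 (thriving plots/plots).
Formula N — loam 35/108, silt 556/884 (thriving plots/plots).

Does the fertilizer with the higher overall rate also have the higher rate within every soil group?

Loam: the synthetic mix 972/2299 = 42.3%, Formula N 35/108 = 32.4% → the synthetic mix
Silt: the synthetic mix 75/105 = 71.4%, Formula N 556/884 = 62.9% → the synthetic mix
Overall: the synthetic mix 1047/2404 = 43.6%, Formula N 591/992 = 59.6% → Formula N
The synthetic mix wins each soil group but Formula N wins overall — the comparison reverses. The synthetic mix's plots skew toward loam, which has a lower base rate.

No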